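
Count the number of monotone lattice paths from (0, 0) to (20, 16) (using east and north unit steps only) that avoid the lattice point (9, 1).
Number of paths = 7230610510

Total paths from (0, 0) to (20, 16): C(36, 20) = 7307872110. Paths through (9, 1): (paths (0, 0) → (9, 1)) × (paths (9, 1) → (20, 16)) = C(10, 9) · C(26, 11) = 10 · 7726160 = 77261600. Avoidance count = 7307872110 − 77261600 = 7230610510.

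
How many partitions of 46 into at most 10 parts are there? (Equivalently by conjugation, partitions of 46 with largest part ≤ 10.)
p(46, parts ≤ 10) = 38047

Use the recurrence p(n, m) = p(n, m−1) + p(n−m, m): either the largest part is < m (count p(n, m−1)) or the largest part is exactly m (remove one copy of m, count p(n−m, m)). With p(0, ·) = 1 this gives p(46, parts ≤ 10) = 38047. (By conjugating Young diagrams, this also counts partitions of 46 into at most 10 parts.)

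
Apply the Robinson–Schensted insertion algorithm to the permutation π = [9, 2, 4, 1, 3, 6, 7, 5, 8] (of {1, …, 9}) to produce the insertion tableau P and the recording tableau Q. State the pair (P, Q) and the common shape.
P = [1, 3, 5, 7, 8] / [2, 4, 6] / [9];  Q = [1, 3, 6, 7, 9] / [2, 5, 8] / [4];  common shape = (5, 3, 1)

Row-insert the values π_1, π_2, … into P one at a time, bumping the leftmost entry strictly greater than the inserted value down to the next row. The recording tableau Q records, in position (i, j), the step at which that cell was added to P.
  Insert 9 (step 1): P = [9];  Q = [1]
  Insert 2 (step 2): P = [2] / [9];  Q = [1] / [2]
  Insert 4 (step 3): P = [2, 4] / [9];  Q = [1, 3] / [2]
  Insert 1 (step 4): P = [1, 4] / [2] / [9];  Q = [1, 3] / [2] / [4]
  Insert 3 (step 5): P = [1, 3] / [2, 4] / [9];  Q = [1, 3] / [2, 5] / [4]
  Insert 6 (step 6): P = [1, 3, 6] / [2, 4] / [9];  Q = [1, 3, 6] / [2, 5] / [4]
  Insert 7 (step 7): P = [1, 3, 6, 7] / [2, 4] / [9];  Q = [1, 3, 6, 7] / [2, 5] / [4]
  Insert 5 (step 8): P = [1, 3, 5, 7] / [2, 4, 6] / [9];  Q = [1, 3, 6, 7] / [2, 5, 8] / [4]
  Insert 8 (step 9): P = [1, 3, 5, 7, 8] / [2, 4, 6] / [9];  Q = [1, 3, 6, 7, 9] / [2, 5, 8] / [4]
Final shape: (5, 3, 1).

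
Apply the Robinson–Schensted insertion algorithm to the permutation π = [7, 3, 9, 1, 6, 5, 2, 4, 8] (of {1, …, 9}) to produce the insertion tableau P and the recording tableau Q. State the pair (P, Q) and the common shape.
P = [1, 2, 4, 8] / [3, 5] / [6, 9] / [7];  Q = [1, 3, 8, 9] / [2, 5] / [4, 6] / [7];  common shape = (4, 2, 2, 1)

Row-insert the values π_1, π_2, … into P one at a time, bumping the leftmost entry strictly greater than the inserted value down to the next row. The recording tableau Q records, in position (i, j), the step at which that cell was added to P.
  Insert 7 (step 1): P = [7];  Q = [1]
  Insert 3 (step 2): P = [3] / [7];  Q = [1] / [2]
  Insert 9 (step 3): P = [3, 9] / [7];  Q = [1, 3] / [2]
  Insert 1 (step 4): P = [1, 9] / [3] / [7];  Q = [1, 3] / [2] / [4]
  Insert 6 (step 5): P = [1, 6] / [3, 9] / [7];  Q = [1, 3] / [2, 5] / [4]
  Insert 5 (step 6): P = [1, 5] / [3, 6] / [7, 9];  Q = [1, 3] / [2, 5] / [4, 6]
  Insert 2 (step 7): P = [1, 2] / [3, 5] / [6, 9] / [7];  Q = [1, 3] / [2, 5] / [4, 6] / [7]
  Insert 4 (step 8): P = [1, 2, 4] / [3, 5] / [6, 9] / [7];  Q = [1, 3, 8] / [2, 5] / [4, 6] / [7]
  Insert 8 (step 9): P = [1, 2, 4, 8] / [3, 5] / [6, 9] / [7];  Q = [1, 3, 8, 9] / [2, 5] / [4, 6] / [7]
Final shape: (4, 2, 2, 1).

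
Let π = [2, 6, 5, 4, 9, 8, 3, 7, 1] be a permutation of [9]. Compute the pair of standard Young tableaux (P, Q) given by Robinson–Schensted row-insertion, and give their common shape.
P = [1, 3, 7] / [2, 8] / [4, 9] / [5] / [6];  Q = [1, 2, 5] / [3, 6] / [4, 8] / [7] / [9];  common shape = (3, 2, 2, 1, 1)

Row-insert the values π_1, π_2, … into P one at a time, bumping the leftmost entry strictly greater than the inserted value down to the next row. The recording tableau Q records, in position (i, j), the step at which that cell was added to P.
  Insert 2 (step 1): P = [2];  Q = [1]
  Insert 6 (step 2): P = [2, 6];  Q = [1, 2]
  Insert 5 (step 3): P = [2, 5] / [6];  Q = [1, 2] / [3]
  Insert 4 (step 4): P = [2, 4] / [5] / [6];  Q = [1, 2] / [3] / [4]
  Insert 9 (step 5): P = [2, 4, 9] / [5] / [6];  Q = [1, 2, 5] / [3] / [4]
  Insert 8 (step 6): P = [2, 4, 8] / [5, 9] / [6];  Q = [1, 2, 5] / [3, 6] / [4]
  Insert 3 (step 7): P = [2, 3, 8] / [4, 9] / [5] / [6];  Q = [1, 2, 5] / [3, 6] / [4] / [7]
  Insert 7 (step 8): P = [2, 3, 7] / [4, 8] / [5, 9] / [6];  Q = [1, 2, 5] / [3, 6] / [4, 8] / [7]
  Insert 1 (step 9): P = [1, 3, 7] / [2, 8] / [4, 9] / [5] / [6];  Q = [1, 2, 5] / [3, 6] / [4, 8] / [7] / [9]
Final shape: (3, 2, 2, 1, 1).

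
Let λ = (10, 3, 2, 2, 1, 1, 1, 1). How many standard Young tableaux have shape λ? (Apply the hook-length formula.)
# SYT of shape (10, 3, 2, 2, 1, 1, 1, 1) = 76076000

Hook-length formula: f^λ = n! / Π hook(c), product over all cells c of the Young diagram. For λ = (10, 3, 2, 2, 1, 1, 1, 1), n = 21 boxes. Hook lengths by row (left-to-right, top-to-bottom): [17, 12, 9, 7, 6, 5, 4, 3, 2, 1]; [9, 4, 1]; [7, 2]; [6, 1]; [4]; [3]; [2]; [1]. Product of hooks = 671577661440. So f^λ = 21! / 671577661440 = 51090942171709440000 / 671577661440 = 76076000.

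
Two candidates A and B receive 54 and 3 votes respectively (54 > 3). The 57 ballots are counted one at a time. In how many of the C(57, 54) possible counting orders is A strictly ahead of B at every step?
Strict-lead orderings = 26180

Total orderings of the 57 votes with 54 for A: C(57, 54) = 29260. By the Bertrand ballot formula (Cycle Lemma / reflection principle), the number of orderings in which A is strictly ahead of B throughout is (p − q)/(p + q) · C(p + q, p) = (54 − 3)/(54 + 3) · 29260 = 26180.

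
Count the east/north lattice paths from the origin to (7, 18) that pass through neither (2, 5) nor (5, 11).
Number of paths = 207028

Inclusion–exclusion. Total paths: C(25, 7) = 480700. Through P₁: C(7, 2)·C(18, 5) = 179928. Through P₂: C(16, 5)·C(9, 2) = 157248. Since P₁ is strictly southwest of P₂, a monotone path through both must visit P₁ then P₂; paths through both = C(7, 2)·C(9, 3)·C(9, 2) = 63504. Avoid both = 480700 − 179928 − 157248 + 63504 = 207028.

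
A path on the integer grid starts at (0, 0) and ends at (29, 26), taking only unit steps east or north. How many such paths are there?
Number of paths = 3560597348629860

A monotone lattice path from (0, 0) to (29, 26) consists of 29 east steps and 26 north steps in some order, so it is determined by which 29 of the 55 steps are east. The count is C(55, 29) = 3560597348629860.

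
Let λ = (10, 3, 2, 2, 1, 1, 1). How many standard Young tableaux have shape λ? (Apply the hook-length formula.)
# SYT of shape (10, 3, 2, 2, 1, 1, 1) = 24249225

Hook-length formula: f^λ = n! / Π hook(c), product over all cells c of the Young diagram. For λ = (10, 3, 2, 2, 1, 1, 1), n = 20 boxes. Hook lengths by row (left-to-right, top-to-bottom): [16, 12, 9, 7, 6, 5, 4, 3, 2, 1]; [8, 4, 1]; [6, 2]; [5, 1]; [3]; [2]; [1]. Product of hooks = 100329062400. So f^λ = 20! / 100329062400 = 2432902008176640000 / 100329062400 = 24249225.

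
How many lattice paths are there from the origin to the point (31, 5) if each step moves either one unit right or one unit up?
Number of paths = 376992

A monotone lattice path from (0, 0) to (31, 5) consists of 31 east steps and 5 north steps in some order, so it is determined by which 31 of the 36 steps are east. The count is C(36, 31) = 376992.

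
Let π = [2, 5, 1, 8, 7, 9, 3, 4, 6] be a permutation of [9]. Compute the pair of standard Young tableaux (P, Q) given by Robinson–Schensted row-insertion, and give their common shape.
P = [1, 3, 4, 6] / [2, 5, 7, 9] / [8];  Q = [1, 2, 4, 6] / [3, 5, 8, 9] / [7];  common shape = (4, 4, 1)

Row-insert the values π_1, π_2, … into P one at a time, bumping the leftmost entry strictly greater than the inserted value down to the next row. The recording tableau Q records, in position (i, j), the step at which that cell was added to P.
  Insert 2 (step 1): P = [2];  Q = [1]
  Insert 5 (step 2): P = [2, 5];  Q = [1, 2]
  Insert 1 (step 3): P = [1, 5] / [2];  Q = [1, 2] / [3]
  Insert 8 (step 4): P = [1, 5, 8] / [2];  Q = [1, 2, 4] / [3]
  Insert 7 (step 5): P = [1, 5, 7] / [2, 8];  Q = [1, 2, 4] / [3, 5]
  Insert 9 (step 6): P = [1, 5, 7, 9] / [2, 8];  Q = [1, 2, 4, 6] / [3, 5]
  Insert 3 (step 7): P = [1, 3, 7, 9] / [2, 5] / [8];  Q = [1, 2, 4, 6] / [3, 5] / [7]
  Insert 4 (step 8): P = [1, 3, 4, 9] / [2, 5, 7] / [8];  Q = [1, 2, 4, 6] / [3, 5, 8] / [7]
  Insert 6 (step 9): P = [1, 3, 4, 6] / [2, 5, 7, 9] / [8];  Q = [1, 2, 4, 6] / [3, 5, 8, 9] / [7]
Final shape: (4, 4, 1).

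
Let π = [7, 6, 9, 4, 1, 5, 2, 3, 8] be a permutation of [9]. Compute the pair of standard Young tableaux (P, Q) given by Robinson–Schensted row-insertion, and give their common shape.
P = [1, 2, 3, 8] / [4, 5] / [6, 9] / [7];  Q = [1, 3, 8, 9] / [2, 6] / [4, 7] / [5];  common shape = (4, 2, 2, 1)

Row-insert the values π_1, π_2, … into P one at a time, bumping the leftmost entry strictly greater than the inserted value down to the next row. The recording tableau Q records, in position (i, j), the step at which that cell was added to P.
  Insert 7 (step 1): P = [7];  Q = [1]
  Insert 6 (step 2): P = [6] / [7];  Q = [1] / [2]
  Insert 9 (step 3): P = [6, 9] / [7];  Q = [1, 3] / [2]
  Insert 4 (step 4): P = [4, 9] / [6] / [7];  Q = [1, 3] / [2] / [4]
  Insert 1 (step 5): P = [1, 9] / [4] / [6] / [7];  Q = [1, 3] / [2] / [4] / [5]
  Insert 5 (step 6): P = [1, 5] / [4, 9] / [6] / [7];  Q = [1, 3] / [2, 6] / [4] / [5]
  Insert 2 (step 7): P = [1, 2] / [4, 5] / [6, 9] / [7];  Q = [1, 3] / [2, 6] / [4, 7] / [5]
  Insert 3 (step 8): P = [1, 2, 3] / [4, 5] / [6, 9] / [7];  Q = [1, 3, 8] / [2, 6] / [4, 7] / [5]
  Insert 8 (step 9): P = [1, 2, 3, 8] / [4, 5] / [6, 9] / [7];  Q = [1, 3, 8, 9] / [2, 6] / [4, 7] / [5]
Final shape: (4, 2, 2, 1).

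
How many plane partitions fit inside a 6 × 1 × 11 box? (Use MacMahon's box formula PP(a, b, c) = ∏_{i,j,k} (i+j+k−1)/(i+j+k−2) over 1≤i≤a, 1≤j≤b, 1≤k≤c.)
PP(6, 1, 11) = 12376

Evaluate the triple product over i = 1..6, j = 1..1, k = 1..11. The factors are (2/1) · (3/2) · (4/3) · (5/4) · (6/5) · (7/6) · (8/7) · (9/8) · … (66 factors total). The numerators and denominators telescope so the product is an integer; carrying out the multiplication exactly gives PP(6, 1, 11) = 12376.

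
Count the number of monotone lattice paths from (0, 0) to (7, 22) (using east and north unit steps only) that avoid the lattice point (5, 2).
Number of paths = 1555929

Total paths from (0, 0) to (7, 22): C(29, 7) = 1560780. Paths through (5, 2): (paths (0, 0) → (5, 2)) × (paths (5, 2) → (7, 22)) = C(7, 5) · C(22, 2) = 21 · 231 = 4851. Avoidance count = 1560780 − 4851 = 1555929.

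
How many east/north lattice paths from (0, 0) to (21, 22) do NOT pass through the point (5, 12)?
Number of paths = 1019180465680

Total paths from (0, 0) to (21, 22): C(43, 21) = 1052049481860. Paths through (5, 12): (paths (0, 0) → (5, 12)) × (paths (5, 12) → (21, 22)) = C(17, 5) · C(26, 16) = 6188 · 5311735 = 32869016180. Avoidance count = 1052049481860 − 32869016180 = 1019180465680.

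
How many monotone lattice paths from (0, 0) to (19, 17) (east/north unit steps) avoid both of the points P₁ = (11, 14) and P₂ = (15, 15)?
Number of paths = 5869567800

Inclusion–exclusion. Total paths: C(36, 19) = 8597496600. Through P₁: C(25, 11)·C(11, 8) = 735471000. Through P₂: C(30, 15)·C(6, 4) = 2326762800. Since P₁ is strictly southwest of P₂, a monotone path through both must visit P₁ then P₂; paths through both = C(25, 11)·C(5, 4)·C(6, 4) = 334305000. Avoid both = 8597496600 − 735471000 − 2326762800 + 334305000 = 5869567800.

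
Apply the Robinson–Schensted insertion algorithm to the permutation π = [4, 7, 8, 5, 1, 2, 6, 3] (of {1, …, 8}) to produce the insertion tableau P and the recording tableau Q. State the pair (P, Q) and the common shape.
P = [1, 2, 3] / [4, 5, 6] / [7, 8];  Q = [1, 2, 3] / [4, 6, 7] / [5, 8];  common shape = (3, 3, 2)

Row-insert the values π_1, π_2, … into P one at a time, bumping the leftmost entry strictly greater than the inserted value down to the next row. The recording tableau Q records, in position (i, j), the step at which that cell was added to P.
  Insert 4 (step 1): P = [4];  Q = [1]
  Insert 7 (step 2): P = [4, 7];  Q = [1, 2]
  Insert 8 (step 3): P = [4, 7, 8];  Q = [1, 2, 3]
  Insert 5 (step 4): P = [4, 5, 8] / [7];  Q = [1, 2, 3] / [4]
  Insert 1 (step 5): P = [1, 5, 8] / [4] / [7];  Q = [1, 2, 3] / [4] / [5]
  Insert 2 (step 6): P = [1, 2, 8] / [4, 5] / [7];  Q = [1, 2, 3] / [4, 6] / [5]
  Insert 6 (step 7): P = [1, 2, 6] / [4, 5, 8] / [7];  Q = [1, 2, 3] / [4, 6, 7] / [5]
  Insert 3 (step 8): P = [1, 2, 3] / [4, 5, 6] / [7, 8];  Q = [1, 2, 3] / [4, 6, 7] / [5, 8]
Final shape: (3, 3, 2).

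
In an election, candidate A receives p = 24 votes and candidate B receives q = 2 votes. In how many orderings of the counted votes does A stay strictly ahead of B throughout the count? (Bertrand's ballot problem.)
Strict-lead orderings = 275

Total orderings of the 26 votes with 24 for A: C(26, 24) = 325. By the Bertrand ballot formula (Cycle Lemma / reflection principle), the number of orderings in which A is strictly ahead of B throughout is (p − q)/(p + q) · C(p + q, p) = (24 − 2)/(24 + 2) · 325 = 275.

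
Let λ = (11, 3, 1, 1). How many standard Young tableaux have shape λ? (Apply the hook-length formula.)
# SYT of shape (11, 3, 1, 1) = 16848

Hook-length formula: f^λ = n! / Π hook(c), product over all cells c of the Young diagram. For λ = (11, 3, 1, 1), n = 16 boxes. Hook lengths by row (left-to-right, top-to-bottom): [14, 11, 10, 8, 7, 6, 5, 4, 3, 2, 1]; [5, 2, 1]; [2]; [1]. Product of hooks = 1241856000. So f^λ = 16! / 1241856000 = 20922789888000 / 1241856000 = 16848.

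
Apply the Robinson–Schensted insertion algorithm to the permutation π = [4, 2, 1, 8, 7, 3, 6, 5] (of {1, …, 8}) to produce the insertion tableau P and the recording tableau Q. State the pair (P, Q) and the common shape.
P = [1, 3, 5] / [2, 6] / [4, 7] / [8];  Q = [1, 4, 7] / [2, 5] / [3, 6] / [8];  common shape = (3, 2, 2, 1)

Row-insert the values π_1, π_2, … into P one at a time, bumping the leftmost entry strictly greater than the inserted value down to the next row. The recording tableau Q records, in position (i, j), the step at which that cell was added to P.
  Insert 4 (step 1): P = [4];  Q = [1]
  Insert 2 (step 2): P = [2] / [4];  Q = [1] / [2]
  Insert 1 (step 3): P = [1] / [2] / [4];  Q = [1] / [2] / [3]
  Insert 8 (step 4): P = [1, 8] / [2] / [4];  Q = [1, 4] / [2] / [3]
  Insert 7 (step 5): P = [1, 7] / [2, 8] / [4];  Q = [1, 4] / [2, 5] / [3]
  Insert 3 (step 6): P = [1, 3] / [2, 7] / [4, 8];  Q = [1, 4] / [2, 5] / [3, 6]
  Insert 6 (step 7): P = [1, 3, 6] / [2, 7] / [4, 8];  Q = [1, 4, 7] / [2, 5] / [3, 6]
  Insert 5 (step 8): P = [1, 3, 5] / [2, 6] / [4, 7] / [8];  Q = [1, 4, 7] / [2, 5] / [3, 6] / [8]
Final shape: (3, 2, 2, 1).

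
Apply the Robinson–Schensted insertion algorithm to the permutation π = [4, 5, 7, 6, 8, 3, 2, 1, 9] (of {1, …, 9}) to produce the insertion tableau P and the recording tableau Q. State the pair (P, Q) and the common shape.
P = [1, 5, 6, 8, 9] / [2] / [3] / [4] / [7];  Q = [1, 2, 3, 5, 9] / [4] / [6] / [7] / [8];  common shape = (5, 1, 1, 1, 1)

Row-insert the values π_1, π_2, … into P one at a time, bumping the leftmost entry strictly greater than the inserted value down to the next row. The recording tableau Q records, in position (i, j), the step at which that cell was added to P.
  Insert 4 (step 1): P = [4];  Q = [1]
  Insert 5 (step 2): P = [4, 5];  Q = [1, 2]
  Insert 7 (step 3): P = [4, 5, 7];  Q = [1, 2, 3]
  Insert 6 (step 4): P = [4, 5, 6] / [7];  Q = [1, 2, 3] / [4]
  Insert 8 (step 5): P = [4, 5, 6, 8] / [7];  Q = [1, 2, 3, 5] / [4]
  Insert 3 (step 6): P = [3, 5, 6, 8] / [4] / [7];  Q = [1, 2, 3, 5] / [4] / [6]
  Insert 2 (step 7): P = [2, 5, 6, 8] / [3] / [4] / [7];  Q = [1, 2, 3, 5] / [4] / [6] / [7]
  Insert 1 (step 8): P = [1, 5, 6, 8] / [2] / [3] / [4] / [7];  Q = [1, 2, 3, 5] / [4] / [6] / [7] / [8]
  Insert 9 (step 9): P = [1, 5, 6, 8, 9] / [2] / [3] / [4] / [7];  Q = [1, 2, 3, 5, 9] / [4] / [6] / [7] / [8]
Final shape: (5, 1, 1, 1, 1).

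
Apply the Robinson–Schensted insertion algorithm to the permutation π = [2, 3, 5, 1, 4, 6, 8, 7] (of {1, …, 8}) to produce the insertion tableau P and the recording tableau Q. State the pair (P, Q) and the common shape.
P = [1, 3, 4, 6, 7] / [2, 5, 8];  Q = [1, 2, 3, 6, 7] / [4, 5, 8];  common shape = (5, 3)

Row-insert the values π_1, π_2, … into P one at a time, bumping the leftmost entry strictly greater than the inserted value down to the next row. The recording tableau Q records, in position (i, j), the step at which that cell was added to P.
  Insert 2 (step 1): P = [2];  Q = [1]
  Insert 3 (step 2): P = [2, 3];  Q = [1, 2]
  Insert 5 (step 3): P = [2, 3, 5];  Q = [1, 2, 3]
  Insert 1 (step 4): P = [1, 3, 5] / [2];  Q = [1, 2, 3] / [4]
  Insert 4 (step 5): P = [1, 3, 4] / [2, 5];  Q = [1, 2, 3] / [4, 5]
  Insert 6 (step 6): P = [1, 3, 4, 6] / [2, 5];  Q = [1, 2, 3, 6] / [4, 5]
  Insert 8 (step 7): P = [1, 3, 4, 6, 8] / [2, 5];  Q = [1, 2, 3, 6, 7] / [4, 5]
  Insert 7 (step 8): P = [1, 3, 4, 6, 7] / [2, 5, 8];  Q = [1, 2, 3, 6, 7] / [4, 5, 8]
Final shape: (5, 3).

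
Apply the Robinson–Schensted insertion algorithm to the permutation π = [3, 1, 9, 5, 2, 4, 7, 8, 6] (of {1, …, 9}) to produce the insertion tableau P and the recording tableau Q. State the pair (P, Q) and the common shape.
P = [1, 2, 4, 6, 8] / [3, 5, 7] / [9];  Q = [1, 3, 6, 7, 8] / [2, 4, 9] / [5];  common shape = (5, 3, 1)

Row-insert the values π_1, π_2, … into P one at a time, bumping the leftmost entry strictly greater than the inserted value down to the next row. The recording tableau Q records, in position (i, j), the step at which that cell was added to P.
  Insert 3 (step 1): P = [3];  Q = [1]
  Insert 1 (step 2): P = [1] / [3];  Q = [1] / [2]
  Insert 9 (step 3): P = [1, 9] / [3];  Q = [1, 3] / [2]
  Insert 5 (step 4): P = [1, 5] / [3, 9];  Q = [1, 3] / [2, 4]
  Insert 2 (step 5): P = [1, 2] / [3, 5] / [9];  Q = [1, 3] / [2, 4] / [5]
  Insert 4 (step 6): P = [1, 2, 4] / [3, 5] / [9];  Q = [1, 3, 6] / [2, 4] / [5]
  Insert 7 (step 7): P = [1, 2, 4, 7] / [3, 5] / [9];  Q = [1, 3, 6, 7] / [2, 4] / [5]
  Insert 8 (step 8): P = [1, 2, 4, 7, 8] / [3, 5] / [9];  Q = [1, 3, 6, 7, 8] / [2, 4] / [5]
  Insert 6 (step 9): P = [1, 2, 4, 6, 8] / [3, 5, 7] / [9];  Q = [1, 3, 6, 7, 8] / [2, 4, 9] / [5]
Final shape: (5, 3, 1).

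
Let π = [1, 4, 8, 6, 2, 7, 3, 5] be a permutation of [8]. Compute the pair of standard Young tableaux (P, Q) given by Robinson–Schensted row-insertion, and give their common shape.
P = [1, 2, 3, 5] / [4, 6, 7] / [8];  Q = [1, 2, 3, 6] / [4, 7, 8] / [5];  common shape = (4, 3, 1)

Row-insert the values π_1, π_2, … into P one at a time, bumping the leftmost entry strictly greater than the inserted value down to the next row. The recording tableau Q records, in position (i, j), the step at which that cell was added to P.
  Insert 1 (step 1): P = [1];  Q = [1]
  Insert 4 (step 2): P = [1, 4];  Q = [1, 2]
  Insert 8 (step 3): P = [1, 4, 8];  Q = [1, 2, 3]
  Insert 6 (step 4): P = [1, 4, 6] / [8];  Q = [1, 2, 3] / [4]
  Insert 2 (step 5): P = [1, 2, 6] / [4] / [8];  Q = [1, 2, 3] / [4] / [5]
  Insert 7 (step 6): P = [1, 2, 6, 7] / [4] / [8];  Q = [1, 2, 3, 6] / [4] / [5]
  Insert 3 (step 7): P = [1, 2, 3, 7] / [4, 6] / [8];  Q = [1, 2, 3, 6] / [4, 7] / [5]
  Insert 5 (step 8): P = [1, 2, 3, 5] / [4, 6, 7] / [8];  Q = [1, 2, 3, 6] / [4, 7, 8] / [5]
Final shape: (4, 3, 1).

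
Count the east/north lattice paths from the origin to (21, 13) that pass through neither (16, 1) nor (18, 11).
Number of paths = 581916884

Inclusion–exclusion. Total paths: C(34, 21) = 927983760. Through P₁: C(17, 16)·C(17, 5) = 105196. Through P₂: C(29, 18)·C(5, 3) = 345972900. Since P₁ is strictly southwest of P₂, a monotone path through both must visit P₁ then P₂; paths through both = C(17, 16)·C(12, 2)·C(5, 3) = 11220. Avoid both = 927983760 − 105196 − 345972900 + 11220 = 581916884.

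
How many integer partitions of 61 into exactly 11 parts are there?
p(61, 11 parts) = 80215

Partitions of n into exactly k parts are in bijection with partitions of n − k into at most k parts (subtract 1 from each part). So p(61, exactly 11) = p(50, parts ≤ 11). Computing via the recurrence p(m, j) = p(m, j−1) + p(m−j, j) gives 80215.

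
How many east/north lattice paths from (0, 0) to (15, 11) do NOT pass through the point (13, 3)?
Number of paths = 7700960

Total paths from (0, 0) to (15, 11): C(26, 15) = 7726160. Paths through (13, 3): (paths (0, 0) → (13, 3)) × (paths (13, 3) → (15, 11)) = C(16, 13) · C(10, 2) = 560 · 45 = 25200. Avoidance count = 7726160 − 25200 = 7700960.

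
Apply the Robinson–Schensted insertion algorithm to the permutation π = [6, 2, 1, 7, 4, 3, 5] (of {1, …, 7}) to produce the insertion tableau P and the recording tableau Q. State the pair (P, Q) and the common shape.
P = [1, 3, 5] / [2, 4] / [6, 7];  Q = [1, 4, 7] / [2, 5] / [3, 6];  common shape = (3, 2, 2)

Row-insert the values π_1, π_2, … into P one at a time, bumping the leftmost entry strictly greater than the inserted value down to the next row. The recording tableau Q records, in position (i, j), the step at which that cell was added to P.
  Insert 6 (step 1): P = [6];  Q = [1]
  Insert 2 (step 2): P = [2] / [6];  Q = [1] / [2]
  Insert 1 (step 3): P = [1] / [2] / [6];  Q = [1] / [2] / [3]
  Insert 7 (step 4): P = [1, 7] / [2] / [6];  Q = [1, 4] / [2] / [3]
  Insert 4 (step 5): P = [1, 4] / [2, 7] / [6];  Q = [1, 4] / [2, 5] / [3]
  Insert 3 (step 6): P = [1, 3] / [2, 4] / [6, 7];  Q = [1, 4] / [2, 5] / [3, 6]
  Insert 5 (step 7): P = [1, 3, 5] / [2, 4] / [6, 7];  Q = [1, 4, 7] / [2, 5] / [3, 6]
Final shape: (3, 2, 2).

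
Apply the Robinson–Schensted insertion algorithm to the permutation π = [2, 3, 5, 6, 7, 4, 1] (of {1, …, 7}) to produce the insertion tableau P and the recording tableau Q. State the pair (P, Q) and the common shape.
P = [1, 3, 4, 6, 7] / [2] / [5];  Q = [1, 2, 3, 4, 5] / [6] / [7];  common shape = (5, 1, 1)

Row-insert the values π_1, π_2, … into P one at a time, bumping the leftmost entry strictly greater than the inserted value down to the next row. The recording tableau Q records, in position (i, j), the step at which that cell was added to P.
  Insert 2 (step 1): P = [2];  Q = [1]
  Insert 3 (step 2): P = [2, 3];  Q = [1, 2]
  Insert 5 (step 3): P = [2, 3, 5];  Q = [1, 2, 3]
  Insert 6 (step 4): P = [2, 3, 5, 6];  Q = [1, 2, 3, 4]
  Insert 7 (step 5): P = [2, 3, 5, 6, 7];  Q = [1, 2, 3, 4, 5]
  Insert 4 (step 6): P = [2, 3, 4, 6, 7] / [5];  Q = [1, 2, 3, 4, 5] / [6]
  Insert 1 (step 7): P = [1, 3, 4, 6, 7] / [2] / [5];  Q = [1, 2, 3, 4, 5] / [6] / [7]
Final shape: (5, 1, 1).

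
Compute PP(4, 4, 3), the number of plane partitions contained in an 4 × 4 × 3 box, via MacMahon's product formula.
PP(4, 4, 3) = 24696

Evaluate the triple product over i = 1..4, j = 1..4, k = 1..3. The factors are (2/1) · (3/2) · (4/3) · (3/2) · (4/3) · (5/4) · (4/3) · (5/4) · … (48 factors total). The numerators and denominators telescope so the product is an integer; carrying out the multiplication exactly gives PP(4, 4, 3) = 24696.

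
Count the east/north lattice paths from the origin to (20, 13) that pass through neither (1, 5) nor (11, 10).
Number of paths = 486212430

Inclusion–exclusion. Total paths: C(33, 20) = 573166440. Through P₁: C(6, 1)·C(27, 19) = 13320450. Through P₂: C(21, 11)·C(12, 9) = 77597520. Since P₁ is strictly southwest of P₂, a monotone path through both must visit P₁ then P₂; paths through both = C(6, 1)·C(15, 10)·C(12, 9) = 3963960. Avoid both = 573166440 − 13320450 − 77597520 + 3963960 = 486212430.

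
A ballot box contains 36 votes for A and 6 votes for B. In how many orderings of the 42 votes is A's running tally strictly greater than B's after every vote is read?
Strict-lead orderings = 3746990

Total orderings of the 42 votes with 36 for A: C(42, 36) = 5245786. By the Bertrand ballot formula (Cycle Lemma / reflection principle), the number of orderings in which A is strictly ahead of B throughout is (p − q)/(p + q) · C(p + q, p) = (36 − 6)/(36 + 6) · 5245786 = 3746990.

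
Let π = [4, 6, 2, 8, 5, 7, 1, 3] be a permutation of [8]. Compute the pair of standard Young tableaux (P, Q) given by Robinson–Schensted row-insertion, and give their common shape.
P = [1, 3, 7] / [2, 5, 8] / [4, 6];  Q = [1, 2, 4] / [3, 5, 6] / [7, 8];  common shape = (3, 3, 2)

Row-insert the values π_1, π_2, … into P one at a time, bumping the leftmost entry strictly greater than the inserted value down to the next row. The recording tableau Q records, in position (i, j), the step at which that cell was added to P.
  Insert 4 (step 1): P = [4];  Q = [1]
  Insert 6 (step 2): P = [4, 6];  Q = [1, 2]
  Insert 2 (step 3): P = [2, 6] / [4];  Q = [1, 2] / [3]
  Insert 8 (step 4): P = [2, 6, 8] / [4];  Q = [1, 2, 4] / [3]
  Insert 5 (step 5): P = [2, 5, 8] / [4, 6];  Q = [1, 2, 4] / [3, 5]
  Insert 7 (step 6): P = [2, 5, 7] / [4, 6, 8];  Q = [1, 2, 4] / [3, 5, 6]
  Insert 1 (step 7): P = [1, 5, 7] / [2, 6, 8] / [4];  Q = [1, 2, 4] / [3, 5, 6] / [7]
  Insert 3 (step 8): P = [1, 3, 7] / [2, 5, 8] / [4, 6];  Q = [1, 2, 4] / [3, 5, 6] / [7, 8]
Final shape: (3, 3, 2).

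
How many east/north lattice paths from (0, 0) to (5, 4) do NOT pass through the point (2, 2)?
Number of paths = 66

Total paths from (0, 0) to (5, 4): C(9, 5) = 126. Paths through (2, 2): (paths (0, 0) → (2, 2)) × (paths (2, 2) → (5, 4)) = C(4, 2) · C(5, 3) = 6 · 10 = 60. Avoidance count = 126 − 60 = 66.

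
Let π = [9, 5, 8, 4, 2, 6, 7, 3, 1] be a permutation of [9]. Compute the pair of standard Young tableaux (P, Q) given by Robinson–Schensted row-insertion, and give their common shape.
P = [1, 3, 7] / [2, 6] / [4, 8] / [5] / [9];  Q = [1, 3, 7] / [2, 6] / [4, 8] / [5] / [9];  common shape = (3, 2, 2, 1, 1)

Row-insert the values π_1, π_2, … into P one at a time, bumping the leftmost entry strictly greater than the inserted value down to the next row. The recording tableau Q records, in position (i, j), the step at which that cell was added to P.
  Insert 9 (step 1): P = [9];  Q = [1]
  Insert 5 (step 2): P = [5] / [9];  Q = [1] / [2]
  Insert 8 (step 3): P = [5, 8] / [9];  Q = [1, 3] / [2]
  Insert 4 (step 4): P = [4, 8] / [5] / [9];  Q = [1, 3] / [2] / [4]
  Insert 2 (step 5): P = [2, 8] / [4] / [5] / [9];  Q = [1, 3] / [2] / [4] / [5]
  Insert 6 (step 6): P = [2, 6] / [4, 8] / [5] / [9];  Q = [1, 3] / [2, 6] / [4] / [5]
  Insert 7 (step 7): P = [2, 6, 7] / [4, 8] / [5] / [9];  Q = [1, 3, 7] / [2, 6] / [4] / [5]
  Insert 3 (step 8): P = [2, 3, 7] / [4, 6] / [5, 8] / [9];  Q = [1, 3, 7] / [2, 6] / [4, 8] / [5]
  Insert 1 (step 9): P = [1, 3, 7] / [2, 6] / [4, 8] / [5] / [9];  Q = [1, 3, 7] / [2, 6] / [4, 8] / [5] / [9]
Final shape: (3, 2, 2, 1, 1).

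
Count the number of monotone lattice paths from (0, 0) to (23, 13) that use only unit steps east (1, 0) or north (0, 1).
Number of paths = 2310789600

A monotone lattice path from (0, 0) to (23, 13) consists of 23 east steps and 13 north steps in some order, so it is determined by which 23 of the 36 steps are east. The count is C(36, 23) = 2310789600.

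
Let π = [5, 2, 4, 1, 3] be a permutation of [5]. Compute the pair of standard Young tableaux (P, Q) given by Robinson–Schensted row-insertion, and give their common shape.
P = [1, 3] / [2, 4] / [5];  Q = [1, 3] / [2, 5] / [4];  common shape = (2, 2, 1)

Row-insert the values π_1, π_2, … into P one at a time, bumping the leftmost entry strictly greater than the inserted value down to the next row. The recording tableau Q records, in position (i, j), the step at which that cell was added to P.
  Insert 5 (step 1): P = [5];  Q = [1]
  Insert 2 (step 2): P = [2] / [5];  Q = [1] / [2]
  Insert 4 (step 3): P = [2, 4] / [5];  Q = [1, 3] / [2]
  Insert 1 (step 4): P = [1, 4] / [2] / [5];  Q = [1, 3] / [2] / [4]
  Insert 3 (step 5): P = [1, 3] / [2, 4] / [5];  Q = [1, 3] / [2, 5] / [4]
Final shape: (2, 2, 1).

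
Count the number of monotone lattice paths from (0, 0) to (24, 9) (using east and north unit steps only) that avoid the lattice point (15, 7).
Number of paths = 29187180

Total paths from (0, 0) to (24, 9): C(33, 24) = 38567100. Paths through (15, 7): (paths (0, 0) → (15, 7)) × (paths (15, 7) → (24, 9)) = C(22, 15) · C(11, 9) = 170544 · 55 = 9379920. Avoidance count = 38567100 − 9379920 = 29187180.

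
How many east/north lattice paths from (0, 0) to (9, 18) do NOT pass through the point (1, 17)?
Number of paths = 4686663

Total paths from (0, 0) to (9, 18): C(27, 9) = 4686825. Paths through (1, 17): (paths (0, 0) → (1, 17)) × (paths (1, 17) → (9, 18)) = C(18, 1) · C(9, 8) = 18 · 9 = 162. Avoidance count = 4686825 − 162 = 4686663.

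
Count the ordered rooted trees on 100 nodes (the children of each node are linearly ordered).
C_99 = 227508830794229349661819540395688853956041682601541047340

These ordered rooted trees are counted by the Catalan number C_n = (1/(n + 1)) · C(2n, n). For n = 99: C_99 = (1/100) · C(198, 99) = 22750883079422934966181954039568885395604168260154104734000/100 = 227508830794229349661819540395688853956041682601541047340.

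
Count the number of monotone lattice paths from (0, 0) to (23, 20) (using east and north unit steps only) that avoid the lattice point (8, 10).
Number of paths = 817532518140

Total paths from (0, 0) to (23, 20): C(43, 23) = 960566918220. Paths through (8, 10): (paths (0, 0) → (8, 10)) × (paths (8, 10) → (23, 20)) = C(18, 8) · C(25, 15) = 43758 · 3268760 = 143034400080. Avoidance count = 960566918220 − 143034400080 = 817532518140.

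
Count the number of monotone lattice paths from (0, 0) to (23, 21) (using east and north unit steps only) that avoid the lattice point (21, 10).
Number of paths = 2009156931210

Total paths from (0, 0) to (23, 21): C(44, 23) = 2012616400080. Paths through (21, 10): (paths (0, 0) → (21, 10)) × (paths (21, 10) → (23, 21)) = C(31, 21) · C(13, 2) = 44352165 · 78 = 3459468870. Avoidance count = 2012616400080 − 3459468870 = 2009156931210.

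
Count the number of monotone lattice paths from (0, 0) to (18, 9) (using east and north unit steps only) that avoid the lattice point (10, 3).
Number of paths = 3827967

Total paths from (0, 0) to (18, 9): C(27, 18) = 4686825. Paths through (10, 3): (paths (0, 0) → (10, 3)) × (paths (10, 3) → (18, 9)) = C(13, 10) · C(14, 8) = 286 · 3003 = 858858. Avoidance count = 4686825 − 858858 = 3827967.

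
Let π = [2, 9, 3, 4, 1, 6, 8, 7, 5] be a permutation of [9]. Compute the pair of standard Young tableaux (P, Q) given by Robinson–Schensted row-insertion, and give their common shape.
P = [1, 3, 4, 5, 7] / [2, 6] / [8] / [9];  Q = [1, 2, 4, 6, 7] / [3, 8] / [5] / [9];  common shape = (5, 2, 1, 1)

Row-insert the values π_1, π_2, … into P one at a time, bumping the leftmost entry strictly greater than the inserted value down to the next row. The recording tableau Q records, in position (i, j), the step at which that cell was added to P.
  Insert 2 (step 1): P = [2];  Q = [1]
  Insert 9 (step 2): P = [2, 9];  Q = [1, 2]
  Insert 3 (step 3): P = [2, 3] / [9];  Q = [1, 2] / [3]
  Insert 4 (step 4): P = [2, 3, 4] / [9];  Q = [1, 2, 4] / [3]
  Insert 1 (step 5): P = [1, 3, 4] / [2] / [9];  Q = [1, 2, 4] / [3] / [5]
  Insert 6 (step 6): P = [1, 3, 4, 6] / [2] / [9];  Q = [1, 2, 4, 6] / [3] / [5]
  Insert 8 (step 7): P = [1, 3, 4, 6, 8] / [2] / [9];  Q = [1, 2, 4, 6, 7] / [3] / [5]
  Insert 7 (step 8): P = [1, 3, 4, 6, 7] / [2, 8] / [9];  Q = [1, 2, 4, 6, 7] / [3, 8] / [5]
  Insert 5 (step 9): P = [1, 3, 4, 5, 7] / [2, 6] / [8] / [9];  Q = [1, 2, 4, 6, 7] / [3, 8] / [5] / [9]
Final shape: (5, 2, 1, 1).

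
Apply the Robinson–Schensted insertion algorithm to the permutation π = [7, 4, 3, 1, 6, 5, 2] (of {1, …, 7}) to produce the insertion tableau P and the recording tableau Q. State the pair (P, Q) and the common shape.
P = [1, 2] / [3, 5] / [4, 6] / [7];  Q = [1, 5] / [2, 6] / [3, 7] / [4];  common shape = (2, 2, 2, 1)

Row-insert the values π_1, π_2, … into P one at a time, bumping the leftmost entry strictly greater than the inserted value down to the next row. The recording tableau Q records, in position (i, j), the step at which that cell was added to P.
  Insert 7 (step 1): P = [7];  Q = [1]
  Insert 4 (step 2): P = [4] / [7];  Q = [1] / [2]
  Insert 3 (step 3): P = [3] / [4] / [7];  Q = [1] / [2] / [3]
  Insert 1 (step 4): P = [1] / [3] / [4] / [7];  Q = [1] / [2] / [3] / [4]
  Insert 6 (step 5): P = [1, 6] / [3] / [4] / [7];  Q = [1, 5] / [2] / [3] / [4]
  Insert 5 (step 6): P = [1, 5] / [3, 6] / [4] / [7];  Q = [1, 5] / [2, 6] / [3] / [4]
  Insert 2 (step 7): P = [1, 2] / [3, 5] / [4, 6] / [7];  Q = [1, 5] / [2, 6] / [3, 7] / [4]
Final shape: (2, 2, 2, 1).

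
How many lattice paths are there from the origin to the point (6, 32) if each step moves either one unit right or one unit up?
Number of paths = 2760681

A monotone lattice path from (0, 0) to (6, 32) consists of 6 east steps and 32 north steps in some order, so it is determined by which 6 of the 38 steps are east. The count is C(38, 6) = 2760681.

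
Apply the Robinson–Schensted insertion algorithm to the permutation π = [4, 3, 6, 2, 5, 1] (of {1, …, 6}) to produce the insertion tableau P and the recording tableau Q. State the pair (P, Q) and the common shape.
P = [1, 5] / [2, 6] / [3] / [4];  Q = [1, 3] / [2, 5] / [4] / [6];  common shape = (2, 2, 1, 1)

Row-insert the values π_1, π_2, … into P one at a time, bumping the leftmost entry strictly greater than the inserted value down to the next row. The recording tableau Q records, in position (i, j), the step at which that cell was added to P.
  Insert 4 (step 1): P = [4];  Q = [1]
  Insert 3 (step 2): P = [3] / [4];  Q = [1] / [2]
  Insert 6 (step 3): P = [3, 6] / [4];  Q = [1, 3] / [2]
  Insert 2 (step 4): P = [2, 6] / [3] / [4];  Q = [1, 3] / [2] / [4]
  Insert 5 (step 5): P = [2, 5] / [3, 6] / [4];  Q = [1, 3] / [2, 5] / [4]
  Insert 1 (step 6): P = [1, 5] / [2, 6] / [3] / [4];  Q = [1, 3] / [2, 5] / [4] / [6]
Final shape: (2, 2, 1, 1).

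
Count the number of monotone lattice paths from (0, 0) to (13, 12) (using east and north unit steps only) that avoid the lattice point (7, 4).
Number of paths = 4209310

Total paths from (0, 0) to (13, 12): C(25, 13) = 5200300. Paths through (7, 4): (paths (0, 0) → (7, 4)) × (paths (7, 4) → (13, 12)) = C(11, 7) · C(14, 6) = 330 · 3003 = 990990. Avoidance count = 5200300 − 990990 = 4209310.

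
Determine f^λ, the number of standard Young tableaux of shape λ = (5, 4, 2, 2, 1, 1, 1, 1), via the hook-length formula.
# SYT of shape (5, 4, 2, 2, 1, 1, 1, 1) = 1750320

Hook-length formula: f^λ = n! / Π hook(c), product over all cells c of the Young diagram. For λ = (5, 4, 2, 2, 1, 1, 1, 1), n = 17 boxes. Hook lengths by row (left-to-right, top-to-bottom): [12, 7, 4, 3, 1]; [10, 5, 2, 1]; [7, 2]; [6, 1]; [4]; [3]; [2]; [1]. Product of hooks = 203212800. So f^λ = 17! / 203212800 = 355687428096000 / 203212800 = 1750320.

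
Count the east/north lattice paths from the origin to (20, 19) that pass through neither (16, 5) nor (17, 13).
Number of paths = 58816552914

Inclusion–exclusion. Total paths: C(39, 20) = 68923264410. Through P₁: C(21, 16)·C(18, 4) = 62267940. Through P₂: C(30, 17)·C(9, 3) = 10059827400. Since P₁ is strictly southwest of P₂, a monotone path through both must visit P₁ then P₂; paths through both = C(21, 16)·C(9, 1)·C(9, 3) = 15383844. Avoid both = 68923264410 − 62267940 − 10059827400 + 15383844 = 58816552914.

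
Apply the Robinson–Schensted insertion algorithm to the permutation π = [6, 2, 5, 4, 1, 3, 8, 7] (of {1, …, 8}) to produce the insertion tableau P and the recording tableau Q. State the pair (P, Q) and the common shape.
P = [1, 3, 7] / [2, 4, 8] / [5] / [6];  Q = [1, 3, 7] / [2, 6, 8] / [4] / [5];  common shape = (3, 3, 1, 1)

Row-insert the values π_1, π_2, … into P one at a time, bumping the leftmost entry strictly greater than the inserted value down to the next row. The recording tableau Q records, in position (i, j), the step at which that cell was added to P.
  Insert 6 (step 1): P = [6];  Q = [1]
  Insert 2 (step 2): P = [2] / [6];  Q = [1] / [2]
  Insert 5 (step 3): P = [2, 5] / [6];  Q = [1, 3] / [2]
  Insert 4 (step 4): P = [2, 4] / [5] / [6];  Q = [1, 3] / [2] / [4]
  Insert 1 (step 5): P = [1, 4] / [2] / [5] / [6];  Q = [1, 3] / [2] / [4] / [5]
  Insert 3 (step 6): P = [1, 3] / [2, 4] / [5] / [6];  Q = [1, 3] / [2, 6] / [4] / [5]
  Insert 8 (step 7): P = [1, 3, 8] / [2, 4] / [5] / [6];  Q = [1, 3, 7] / [2, 6] / [4] / [5]
  Insert 7 (step 8): P = [1, 3, 7] / [2, 4, 8] / [5] / [6];  Q = [1, 3, 7] / [2, 6, 8] / [4] / [5]
Final shape: (3, 3, 1, 1).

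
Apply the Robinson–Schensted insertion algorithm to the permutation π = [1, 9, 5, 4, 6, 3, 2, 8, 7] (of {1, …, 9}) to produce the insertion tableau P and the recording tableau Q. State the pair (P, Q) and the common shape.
P = [1, 2, 6, 7] / [3, 8] / [4] / [5] / [9];  Q = [1, 2, 5, 8] / [3, 9] / [4] / [6] / [7];  common shape = (4, 2, 1, 1, 1)

Row-insert the values π_1, π_2, … into P one at a time, bumping the leftmost entry strictly greater than the inserted value down to the next row. The recording tableau Q records, in position (i, j), the step at which that cell was added to P.
  Insert 1 (step 1): P = [1];  Q = [1]
  Insert 9 (step 2): P = [1, 9];  Q = [1, 2]
  Insert 5 (step 3): P = [1, 5] / [9];  Q = [1, 2] / [3]
  Insert 4 (step 4): P = [1, 4] / [5] / [9];  Q = [1, 2] / [3] / [4]
  Insert 6 (step 5): P = [1, 4, 6] / [5] / [9];  Q = [1, 2, 5] / [3] / [4]
  Insert 3 (step 6): P = [1, 3, 6] / [4] / [5] / [9];  Q = [1, 2, 5] / [3] / [4] / [6]
  Insert 2 (step 7): P = [1, 2, 6] / [3] / [4] / [5] / [9];  Q = [1, 2, 5] / [3] / [4] / [6] / [7]
  Insert 8 (step 8): P = [1, 2, 6, 8] / [3] / [4] / [5] / [9];  Q = [1, 2, 5, 8] / [3] / [4] / [6] / [7]
  Insert 7 (step 9): P = [1, 2, 6, 7] / [3, 8] / [4] / [5] / [9];  Q = [1, 2, 5, 8] / [3, 9] / [4] / [6] / [7]
Final shape: (4, 2, 1, 1, 1).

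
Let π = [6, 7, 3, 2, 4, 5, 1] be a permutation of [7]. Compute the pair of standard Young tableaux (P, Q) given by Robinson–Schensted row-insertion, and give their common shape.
P = [1, 4, 5] / [2, 7] / [3] / [6];  Q = [1, 2, 6] / [3, 5] / [4] / [7];  common shape = (3, 2, 1, 1)

Row-insert the values π_1, π_2, … into P one at a time, bumping the leftmost entry strictly greater than the inserted value down to the next row. The recording tableau Q records, in position (i, j), the step at which that cell was added to P.
  Insert 6 (step 1): P = [6];  Q = [1]
  Insert 7 (step 2): P = [6, 7];  Q = [1, 2]
  Insert 3 (step 3): P = [3, 7] / [6];  Q = [1, 2] / [3]
  Insert 2 (step 4): P = [2, 7] / [3] / [6];  Q = [1, 2] / [3] / [4]
  Insert 4 (step 5): P = [2, 4] / [3, 7] / [6];  Q = [1, 2] / [3, 5] / [4]
  Insert 5 (step 6): P = [2, 4, 5] / [3, 7] / [6];  Q = [1, 2, 6] / [3, 5] / [4]
  Insert 1 (step 7): P = [1, 4, 5] / [2, 7] / [3] / [6];  Q = [1, 2, 6] / [3, 5] / [4] / [7]
Final shape: (3, 2, 1, 1).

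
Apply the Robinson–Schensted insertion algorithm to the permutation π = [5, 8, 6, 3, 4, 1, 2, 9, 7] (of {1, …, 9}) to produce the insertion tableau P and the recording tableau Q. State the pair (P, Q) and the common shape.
P = [1, 2, 7] / [3, 4, 9] / [5, 6] / [8];  Q = [1, 2, 8] / [3, 5, 9] / [4, 7] / [6];  common shape = (3, 3, 2, 1)

Row-insert the values π_1, π_2, … into P one at a time, bumping the leftmost entry strictly greater than the inserted value down to the next row. The recording tableau Q records, in position (i, j), the step at which that cell was added to P.
  Insert 5 (step 1): P = [5];  Q = [1]
  Insert 8 (step 2): P = [5, 8];  Q = [1, 2]
  Insert 6 (step 3): P = [5, 6] / [8];  Q = [1, 2] / [3]
  Insert 3 (step 4): P = [3, 6] / [5] / [8];  Q = [1, 2] / [3] / [4]
  Insert 4 (step 5): P = [3, 4] / [5, 6] / [8];  Q = [1, 2] / [3, 5] / [4]
  Insert 1 (step 6): P = [1, 4] / [3, 6] / [5] / [8];  Q = [1, 2] / [3, 5] / [4] / [6]
  Insert 2 (step 7): P = [1, 2] / [3, 4] / [5, 6] / [8];  Q = [1, 2] / [3, 5] / [4, 7] / [6]
  Insert 9 (step 8): P = [1, 2, 9] / [3, 4] / [5, 6] / [8];  Q = [1, 2, 8] / [3, 5] / [4, 7] / [6]
  Insert 7 (step 9): P = [1, 2, 7] / [3, 4, 9] / [5, 6] / [8];  Q = [1, 2, 8] / [3, 5, 9] / [4, 7] / [6]
Final shape: (3, 3, 2, 1).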